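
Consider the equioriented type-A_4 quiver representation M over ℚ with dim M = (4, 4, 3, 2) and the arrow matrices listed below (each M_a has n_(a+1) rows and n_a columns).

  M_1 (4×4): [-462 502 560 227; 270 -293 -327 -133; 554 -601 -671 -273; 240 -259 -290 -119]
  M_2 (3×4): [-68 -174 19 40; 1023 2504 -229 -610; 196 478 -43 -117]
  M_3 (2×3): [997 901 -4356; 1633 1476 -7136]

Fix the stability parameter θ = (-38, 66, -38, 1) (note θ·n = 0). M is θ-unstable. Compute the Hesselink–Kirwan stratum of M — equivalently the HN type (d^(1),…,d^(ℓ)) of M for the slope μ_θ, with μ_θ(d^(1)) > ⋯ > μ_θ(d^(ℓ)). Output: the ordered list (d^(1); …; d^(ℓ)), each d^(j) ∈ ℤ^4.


Barcode: M ≅ I[1,2], I[1,3], I[1,4]^2. HN layers by μ_θ (4 steps, strictly decreasing):
  μ^(1)=66; μ^(2)=14; μ^(3)=29/3; μ^(4)=-38

((0, 1, 0, 0); (0, 1, 1, 0); (0, 2, 2, 2); (4, 0, 0, 0))


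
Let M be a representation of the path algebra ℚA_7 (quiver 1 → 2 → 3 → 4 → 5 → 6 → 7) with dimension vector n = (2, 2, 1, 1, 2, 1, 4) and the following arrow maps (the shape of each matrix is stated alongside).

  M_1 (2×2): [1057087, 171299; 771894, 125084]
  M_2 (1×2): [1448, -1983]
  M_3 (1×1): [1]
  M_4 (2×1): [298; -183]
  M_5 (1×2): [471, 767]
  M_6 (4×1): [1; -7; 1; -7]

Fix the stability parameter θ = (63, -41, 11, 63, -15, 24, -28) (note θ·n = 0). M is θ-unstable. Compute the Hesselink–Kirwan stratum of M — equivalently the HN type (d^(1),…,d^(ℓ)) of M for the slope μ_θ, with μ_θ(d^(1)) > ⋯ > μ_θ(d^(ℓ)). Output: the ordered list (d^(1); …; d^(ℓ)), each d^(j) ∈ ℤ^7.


Barcode: M ≅ I[1,2], I[1,7], I[5,5], I[7,7]^3. HN layers by μ_θ (3 steps, strictly decreasing):
  μ^(1)=11; μ^(2)=-15; μ^(3)=-28

((2, 2, 1, 1, 1, 1, 1); (0, 0, 0, 0, 1, 0, 0); (0, 0, 0, 0, 0, 0, 3))


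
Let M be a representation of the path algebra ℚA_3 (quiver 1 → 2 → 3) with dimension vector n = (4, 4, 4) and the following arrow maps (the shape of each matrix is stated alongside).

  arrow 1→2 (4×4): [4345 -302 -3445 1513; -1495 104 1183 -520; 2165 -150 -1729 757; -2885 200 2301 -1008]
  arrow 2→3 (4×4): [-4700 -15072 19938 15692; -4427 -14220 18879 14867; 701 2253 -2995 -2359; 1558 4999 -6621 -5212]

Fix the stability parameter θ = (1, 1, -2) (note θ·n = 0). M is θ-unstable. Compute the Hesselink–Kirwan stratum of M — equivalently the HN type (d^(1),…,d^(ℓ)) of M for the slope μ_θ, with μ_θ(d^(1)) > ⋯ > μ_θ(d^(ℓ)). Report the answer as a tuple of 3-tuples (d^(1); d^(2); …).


Interval decomposition of M: I[1,1]^2, I[1,3]^2, I[2,2], I[2,3], I[3,3].
HN type (ℓ=4): μ^(1)=1; μ^(2)=0; μ^(3)=-1/2; μ^(4)=-2

((2, 1, 0); (2, 2, 2); (0, 1, 1); (0, 0, 1))


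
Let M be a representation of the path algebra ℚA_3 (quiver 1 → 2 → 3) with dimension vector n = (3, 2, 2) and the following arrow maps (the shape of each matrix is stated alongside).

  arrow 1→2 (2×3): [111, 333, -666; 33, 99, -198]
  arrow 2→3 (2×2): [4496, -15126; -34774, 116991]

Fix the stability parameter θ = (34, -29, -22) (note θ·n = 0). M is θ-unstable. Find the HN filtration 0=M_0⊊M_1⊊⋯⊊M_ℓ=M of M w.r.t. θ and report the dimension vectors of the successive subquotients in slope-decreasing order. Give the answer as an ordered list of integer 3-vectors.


Barcode: M ≅ I[1,1]^2, I[1,3], I[2,3]. HN layers by μ_θ (4 steps, strictly decreasing):
  μ^(1)=34; μ^(2)=-17/3; μ^(3)=-22; μ^(4)=-29

((2, 0, 0); (1, 1, 1); (0, 0, 1); (0, 1, 0))


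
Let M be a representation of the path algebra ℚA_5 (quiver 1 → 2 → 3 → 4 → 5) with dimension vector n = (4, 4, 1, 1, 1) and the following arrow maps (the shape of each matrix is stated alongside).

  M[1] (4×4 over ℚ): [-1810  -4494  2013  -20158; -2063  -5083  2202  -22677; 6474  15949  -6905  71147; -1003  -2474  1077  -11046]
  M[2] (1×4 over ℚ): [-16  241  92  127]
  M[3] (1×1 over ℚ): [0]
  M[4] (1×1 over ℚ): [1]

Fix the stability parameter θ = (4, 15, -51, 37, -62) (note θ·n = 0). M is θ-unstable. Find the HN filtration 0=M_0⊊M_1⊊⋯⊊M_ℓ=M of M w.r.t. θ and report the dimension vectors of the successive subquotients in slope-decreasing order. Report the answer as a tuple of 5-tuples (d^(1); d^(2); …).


Via rank(M_{q-1}∘⋯∘M_p): M ≅ I[1,1], I[1,2]^2, I[1,3], I[2,2], I[4,5].
μ_θ-semistable layers: μ^(1)=15; μ^(2)=4; μ^(3)=-32/3; μ^(4)=-25/2

((0, 3, 0, 0, 0); (3, 0, 0, 0, 0); (1, 1, 1, 0, 0); (0, 0, 0, 1, 1))


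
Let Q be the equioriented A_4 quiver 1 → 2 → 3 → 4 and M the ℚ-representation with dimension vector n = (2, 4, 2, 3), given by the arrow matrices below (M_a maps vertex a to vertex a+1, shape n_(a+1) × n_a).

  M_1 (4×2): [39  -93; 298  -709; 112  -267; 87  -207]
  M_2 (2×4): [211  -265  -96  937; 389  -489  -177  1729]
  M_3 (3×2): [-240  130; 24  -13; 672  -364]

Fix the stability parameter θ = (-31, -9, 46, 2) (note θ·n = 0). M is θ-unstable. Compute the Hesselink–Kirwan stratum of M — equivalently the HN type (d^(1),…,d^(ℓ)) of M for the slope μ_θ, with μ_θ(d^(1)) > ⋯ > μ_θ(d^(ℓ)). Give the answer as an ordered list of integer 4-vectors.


Via rank(M_{q-1}∘⋯∘M_p): M ≅ I[1,2], I[1,3], I[2,2], I[2,4], I[4,4]^2.
μ_θ-semistable layers: μ^(1)=46; μ^(2)=24; μ^(3)=2; μ^(4)=-9; μ^(5)=-31

((0, 0, 1, 0); (0, 0, 1, 1); (0, 0, 0, 2); (0, 4, 0, 0); (2, 0, 0, 0))


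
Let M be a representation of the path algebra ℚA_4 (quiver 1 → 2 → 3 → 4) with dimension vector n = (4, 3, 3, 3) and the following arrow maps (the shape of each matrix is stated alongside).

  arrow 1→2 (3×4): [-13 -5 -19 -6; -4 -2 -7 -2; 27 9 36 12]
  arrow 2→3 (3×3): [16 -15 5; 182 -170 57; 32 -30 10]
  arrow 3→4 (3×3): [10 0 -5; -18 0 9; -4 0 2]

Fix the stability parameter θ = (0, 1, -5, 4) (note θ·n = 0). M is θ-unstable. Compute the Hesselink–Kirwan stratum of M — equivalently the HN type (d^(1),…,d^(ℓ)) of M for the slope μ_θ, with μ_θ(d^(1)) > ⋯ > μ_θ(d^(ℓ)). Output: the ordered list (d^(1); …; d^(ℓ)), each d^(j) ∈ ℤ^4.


Via rank(M_{q-1}∘⋯∘M_p): M ≅ I[1,1]^2, I[1,3]^2, I[2,2], I[3,4], I[4,4]^2.
μ_θ-semistable layers: μ^(1)=4; μ^(2)=1; μ^(3)=0; μ^(4)=-4/3; μ^(5)=-5

((0, 0, 0, 3); (0, 1, 0, 0); (2, 0, 0, 0); (2, 2, 2, 0); (0, 0, 1, 0))


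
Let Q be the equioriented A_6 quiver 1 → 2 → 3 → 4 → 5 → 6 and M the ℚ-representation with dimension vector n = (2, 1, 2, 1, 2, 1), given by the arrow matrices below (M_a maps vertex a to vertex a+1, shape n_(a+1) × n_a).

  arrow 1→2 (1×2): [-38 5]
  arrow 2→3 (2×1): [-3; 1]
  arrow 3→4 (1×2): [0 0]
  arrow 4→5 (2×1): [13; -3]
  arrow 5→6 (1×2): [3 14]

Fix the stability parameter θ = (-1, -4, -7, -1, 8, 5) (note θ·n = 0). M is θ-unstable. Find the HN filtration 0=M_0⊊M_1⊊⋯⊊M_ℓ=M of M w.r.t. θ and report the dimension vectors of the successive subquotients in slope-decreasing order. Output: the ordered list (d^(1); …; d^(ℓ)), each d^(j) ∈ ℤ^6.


Interval decomposition of M: I[1,1], I[1,3], I[3,3], I[4,6], I[5,5].
HN type (ℓ=5): μ^(1)=8; μ^(2)=13/2; μ^(3)=-1; μ^(4)=-4; μ^(5)=-7

((0, 0, 0, 0, 1, 0); (0, 0, 0, 0, 1, 1); (1, 0, 0, 1, 0, 0); (1, 1, 1, 0, 0, 0); (0, 0, 1, 0, 0, 0))


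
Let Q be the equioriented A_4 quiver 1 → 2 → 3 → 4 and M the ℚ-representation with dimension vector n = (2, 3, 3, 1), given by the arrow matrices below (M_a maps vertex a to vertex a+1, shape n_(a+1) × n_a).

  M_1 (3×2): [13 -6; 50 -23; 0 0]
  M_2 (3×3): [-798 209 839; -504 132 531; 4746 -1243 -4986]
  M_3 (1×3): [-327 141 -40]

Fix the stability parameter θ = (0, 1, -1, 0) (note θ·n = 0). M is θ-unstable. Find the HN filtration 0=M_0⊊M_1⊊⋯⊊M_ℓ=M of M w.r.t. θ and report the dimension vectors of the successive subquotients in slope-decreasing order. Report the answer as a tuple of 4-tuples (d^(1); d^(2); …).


Via rank(M_{q-1}∘⋯∘M_p): M ≅ I[1,2], I[1,4], I[2,3], I[3,3].
μ_θ-semistable layers: μ^(1)=1; μ^(2)=0; μ^(3)=-1

((0, 1, 0, 0); (2, 2, 2, 1); (0, 0, 1, 0))


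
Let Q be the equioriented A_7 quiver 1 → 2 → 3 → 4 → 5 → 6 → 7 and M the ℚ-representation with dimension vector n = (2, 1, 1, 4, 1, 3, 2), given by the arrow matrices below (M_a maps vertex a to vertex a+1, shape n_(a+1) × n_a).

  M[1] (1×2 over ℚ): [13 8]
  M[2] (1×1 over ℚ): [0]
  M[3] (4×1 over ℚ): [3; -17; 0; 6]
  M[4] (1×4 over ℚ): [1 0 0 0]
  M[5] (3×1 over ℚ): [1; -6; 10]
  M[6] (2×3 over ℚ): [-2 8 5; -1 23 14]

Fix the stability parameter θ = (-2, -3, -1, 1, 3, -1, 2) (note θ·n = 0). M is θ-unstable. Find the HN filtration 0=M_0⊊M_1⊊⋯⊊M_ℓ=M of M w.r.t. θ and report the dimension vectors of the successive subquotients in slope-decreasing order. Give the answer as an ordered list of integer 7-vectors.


Barcode: M ≅ I[1,1], I[1,2], I[3,7], I[4,4]^3, I[6,6], I[6,7]. HN layers by μ_θ (5 steps, strictly decreasing):
  μ^(1)=2; μ^(2)=1; μ^(3)=-1; μ^(4)=-2; μ^(5)=-5/2

((0, 0, 0, 0, 0, 0, 2); (0, 0, 0, 4, 1, 1, 0); (0, 0, 1, 0, 0, 2, 0); (1, 0, 0, 0, 0, 0, 0); (1, 1, 0, 0, 0, 0, 0))


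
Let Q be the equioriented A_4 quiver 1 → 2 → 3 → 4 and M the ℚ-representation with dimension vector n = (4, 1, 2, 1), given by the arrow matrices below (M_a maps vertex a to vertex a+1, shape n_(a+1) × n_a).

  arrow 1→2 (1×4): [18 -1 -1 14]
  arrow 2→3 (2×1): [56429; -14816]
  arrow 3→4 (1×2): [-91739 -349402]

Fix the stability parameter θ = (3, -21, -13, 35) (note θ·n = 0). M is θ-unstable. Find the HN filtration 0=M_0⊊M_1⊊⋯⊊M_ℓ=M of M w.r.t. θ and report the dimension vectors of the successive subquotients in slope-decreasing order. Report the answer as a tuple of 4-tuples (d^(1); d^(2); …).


Barcode: M ≅ I[1,1]^3, I[1,4], I[3,3]. HN layers by μ_θ (4 steps, strictly decreasing):
  μ^(1)=35; μ^(2)=3; μ^(3)=-31/3; μ^(4)=-13

((0, 0, 0, 1); (3, 0, 0, 0); (1, 1, 1, 0); (0, 0, 1, 0))


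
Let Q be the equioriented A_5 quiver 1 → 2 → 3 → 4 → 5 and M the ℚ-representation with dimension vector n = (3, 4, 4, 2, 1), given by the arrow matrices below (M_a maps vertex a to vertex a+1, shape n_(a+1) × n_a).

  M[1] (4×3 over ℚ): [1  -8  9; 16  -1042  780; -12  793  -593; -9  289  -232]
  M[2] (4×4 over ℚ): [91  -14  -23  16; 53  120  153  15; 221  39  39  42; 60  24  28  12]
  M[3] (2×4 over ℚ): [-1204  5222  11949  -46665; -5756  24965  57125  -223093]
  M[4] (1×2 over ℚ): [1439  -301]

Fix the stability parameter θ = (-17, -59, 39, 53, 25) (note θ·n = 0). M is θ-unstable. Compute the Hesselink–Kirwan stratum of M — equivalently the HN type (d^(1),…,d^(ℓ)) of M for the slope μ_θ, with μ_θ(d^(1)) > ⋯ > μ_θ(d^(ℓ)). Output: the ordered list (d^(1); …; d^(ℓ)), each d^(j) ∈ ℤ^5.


Interval decomposition of M: I[1,2], I[1,4], I[1,5], I[2,3], I[3,3].
HN type (ℓ=4): μ^(1)=53; μ^(2)=39; μ^(3)=-38; μ^(4)=-59

((0, 0, 0, 1, 0); (0, 0, 4, 1, 1); (3, 3, 0, 0, 0); (0, 1, 0, 0, 0))


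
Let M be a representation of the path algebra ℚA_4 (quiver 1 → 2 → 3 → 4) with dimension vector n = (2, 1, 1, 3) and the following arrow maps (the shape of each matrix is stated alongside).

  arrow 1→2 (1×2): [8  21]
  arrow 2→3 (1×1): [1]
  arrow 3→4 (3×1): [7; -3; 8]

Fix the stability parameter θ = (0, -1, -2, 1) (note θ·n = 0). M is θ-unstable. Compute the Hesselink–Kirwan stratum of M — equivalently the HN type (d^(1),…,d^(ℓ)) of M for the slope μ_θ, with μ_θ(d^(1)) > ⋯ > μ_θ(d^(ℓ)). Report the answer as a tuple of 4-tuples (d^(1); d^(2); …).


Via rank(M_{q-1}∘⋯∘M_p): M ≅ I[1,1], I[1,4], I[4,4]^2.
μ_θ-semistable layers: μ^(1)=1; μ^(2)=0; μ^(3)=-1

((0, 0, 0, 3); (1, 0, 0, 0); (1, 1, 1, 0))


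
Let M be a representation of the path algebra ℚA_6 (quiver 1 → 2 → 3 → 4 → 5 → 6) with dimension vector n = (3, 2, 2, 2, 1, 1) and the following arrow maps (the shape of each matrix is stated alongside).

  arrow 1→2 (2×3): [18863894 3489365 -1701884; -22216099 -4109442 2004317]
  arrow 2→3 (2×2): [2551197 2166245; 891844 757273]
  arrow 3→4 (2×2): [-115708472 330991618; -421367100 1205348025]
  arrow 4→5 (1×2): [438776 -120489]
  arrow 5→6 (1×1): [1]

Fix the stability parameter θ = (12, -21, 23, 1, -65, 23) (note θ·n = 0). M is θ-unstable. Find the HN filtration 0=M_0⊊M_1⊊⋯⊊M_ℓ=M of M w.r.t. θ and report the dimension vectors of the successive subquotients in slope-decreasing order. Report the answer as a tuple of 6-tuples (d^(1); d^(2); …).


Interval decomposition of M: I[1,1], I[1,3], I[1,6], I[4,4].
HN type (ℓ=5): μ^(1)=23; μ^(2)=12; μ^(3)=1; μ^(4)=-9/2; μ^(5)=-10

((0, 0, 1, 0, 0, 1); (1, 0, 0, 0, 0, 0); (0, 0, 0, 1, 0, 0); (1, 1, 0, 0, 0, 0); (1, 1, 1, 1, 1, 0))


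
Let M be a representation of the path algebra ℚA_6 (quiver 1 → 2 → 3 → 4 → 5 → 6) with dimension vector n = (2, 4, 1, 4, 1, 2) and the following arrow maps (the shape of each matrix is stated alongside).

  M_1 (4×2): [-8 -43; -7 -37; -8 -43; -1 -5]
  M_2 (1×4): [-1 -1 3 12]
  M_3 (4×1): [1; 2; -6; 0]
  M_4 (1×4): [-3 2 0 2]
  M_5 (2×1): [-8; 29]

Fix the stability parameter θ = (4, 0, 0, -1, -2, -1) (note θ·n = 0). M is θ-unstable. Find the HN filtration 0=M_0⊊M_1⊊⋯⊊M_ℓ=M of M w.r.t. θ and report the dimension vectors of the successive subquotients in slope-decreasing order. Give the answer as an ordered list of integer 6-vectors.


Barcode: M ≅ I[1,2], I[1,6], I[2,2]^2, I[4,4]^3, I[6,6]. HN layers by μ_θ (3 steps, strictly decreasing):
  μ^(1)=2; μ^(2)=0; μ^(3)=-1

((1, 1, 0, 0, 0, 0); (1, 3, 1, 1, 1, 1); (0, 0, 0, 3, 0, 1))


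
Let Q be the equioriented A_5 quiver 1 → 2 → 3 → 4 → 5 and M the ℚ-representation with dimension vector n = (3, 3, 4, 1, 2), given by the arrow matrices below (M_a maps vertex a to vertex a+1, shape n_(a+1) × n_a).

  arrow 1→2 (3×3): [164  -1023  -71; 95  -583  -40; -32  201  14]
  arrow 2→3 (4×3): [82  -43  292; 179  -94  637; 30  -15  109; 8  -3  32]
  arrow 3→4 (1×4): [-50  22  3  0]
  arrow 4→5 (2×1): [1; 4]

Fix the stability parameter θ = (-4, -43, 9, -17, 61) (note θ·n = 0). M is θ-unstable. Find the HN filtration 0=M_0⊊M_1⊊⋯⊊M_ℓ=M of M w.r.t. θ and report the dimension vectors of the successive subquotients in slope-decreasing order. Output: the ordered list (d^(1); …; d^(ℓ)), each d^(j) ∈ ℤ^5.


Barcode: M ≅ I[1,3]^2, I[1,5], I[3,3], I[5,5]. HN layers by μ_θ (4 steps, strictly decreasing):
  μ^(1)=61; μ^(2)=9; μ^(3)=-4; μ^(4)=-47/2

((0, 0, 0, 0, 2); (0, 0, 3, 0, 0); (0, 0, 1, 1, 0); (3, 3, 0, 0, 0))


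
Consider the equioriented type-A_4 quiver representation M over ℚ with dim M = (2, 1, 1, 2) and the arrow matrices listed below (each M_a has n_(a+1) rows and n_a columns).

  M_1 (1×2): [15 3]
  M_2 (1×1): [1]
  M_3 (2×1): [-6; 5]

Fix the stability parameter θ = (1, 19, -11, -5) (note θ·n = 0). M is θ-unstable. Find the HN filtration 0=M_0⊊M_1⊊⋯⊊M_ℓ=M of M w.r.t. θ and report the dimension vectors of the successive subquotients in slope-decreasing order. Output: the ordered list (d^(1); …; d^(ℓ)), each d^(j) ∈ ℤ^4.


Barcode: M ≅ I[1,1], I[1,4], I[4,4]. HN layers by μ_θ (2 steps, strictly decreasing):
  μ^(1)=1; μ^(2)=-5

((2, 1, 1, 1); (0, 0, 0, 1))


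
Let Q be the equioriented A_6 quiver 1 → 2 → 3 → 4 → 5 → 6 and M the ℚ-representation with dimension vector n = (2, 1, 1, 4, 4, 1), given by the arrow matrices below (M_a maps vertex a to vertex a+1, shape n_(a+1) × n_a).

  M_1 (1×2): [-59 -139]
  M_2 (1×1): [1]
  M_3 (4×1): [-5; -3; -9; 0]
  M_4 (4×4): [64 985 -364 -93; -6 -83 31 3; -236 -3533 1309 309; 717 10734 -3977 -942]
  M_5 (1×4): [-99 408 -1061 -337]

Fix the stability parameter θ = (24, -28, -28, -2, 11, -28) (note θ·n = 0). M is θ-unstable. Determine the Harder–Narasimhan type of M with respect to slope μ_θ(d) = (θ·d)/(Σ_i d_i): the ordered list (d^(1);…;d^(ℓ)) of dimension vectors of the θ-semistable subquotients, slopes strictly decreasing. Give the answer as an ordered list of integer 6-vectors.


Barcode: M ≅ I[1,1], I[1,6], I[4,4], I[4,5]^2, I[5,5]. HN layers by μ_θ (5 steps, strictly decreasing):
  μ^(1)=24; μ^(2)=11; μ^(3)=-2; μ^(4)=-19/3; μ^(5)=-32/3

((1, 0, 0, 0, 0, 0); (0, 0, 0, 0, 3, 0); (0, 0, 0, 3, 0, 0); (0, 0, 0, 1, 1, 1); (1, 1, 1, 0, 0, 0))


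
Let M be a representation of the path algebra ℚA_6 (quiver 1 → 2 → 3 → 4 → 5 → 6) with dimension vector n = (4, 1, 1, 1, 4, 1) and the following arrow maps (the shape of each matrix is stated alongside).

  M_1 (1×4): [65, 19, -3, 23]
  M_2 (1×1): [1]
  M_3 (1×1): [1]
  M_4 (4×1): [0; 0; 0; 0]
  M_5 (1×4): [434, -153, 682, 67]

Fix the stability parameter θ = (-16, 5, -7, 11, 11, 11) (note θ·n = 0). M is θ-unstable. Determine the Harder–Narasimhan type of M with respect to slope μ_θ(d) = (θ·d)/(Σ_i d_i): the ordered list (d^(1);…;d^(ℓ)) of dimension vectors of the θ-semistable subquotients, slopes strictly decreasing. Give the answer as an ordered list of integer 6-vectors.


Interval decomposition of M: I[1,1]^3, I[1,4], I[5,5]^3, I[5,6].
HN type (ℓ=3): μ^(1)=11; μ^(2)=-1; μ^(3)=-16

((0, 0, 0, 1, 4, 1); (0, 1, 1, 0, 0, 0); (4, 0, 0, 0, 0, 0))


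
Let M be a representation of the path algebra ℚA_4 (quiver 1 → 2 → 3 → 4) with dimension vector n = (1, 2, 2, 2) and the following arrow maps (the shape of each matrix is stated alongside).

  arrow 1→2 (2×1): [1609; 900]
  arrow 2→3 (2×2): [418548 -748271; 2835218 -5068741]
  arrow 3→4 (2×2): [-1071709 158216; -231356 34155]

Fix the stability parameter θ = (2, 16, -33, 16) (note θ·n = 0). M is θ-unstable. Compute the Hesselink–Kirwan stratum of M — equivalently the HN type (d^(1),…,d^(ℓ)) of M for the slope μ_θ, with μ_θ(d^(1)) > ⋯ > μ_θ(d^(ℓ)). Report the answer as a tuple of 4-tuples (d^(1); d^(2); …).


Via rank(M_{q-1}∘⋯∘M_p): M ≅ I[1,4], I[2,4].
μ_θ-semistable layers: μ^(1)=16; μ^(2)=-5; μ^(3)=-17/2

((0, 0, 0, 2); (1, 1, 1, 0); (0, 1, 1, 0))


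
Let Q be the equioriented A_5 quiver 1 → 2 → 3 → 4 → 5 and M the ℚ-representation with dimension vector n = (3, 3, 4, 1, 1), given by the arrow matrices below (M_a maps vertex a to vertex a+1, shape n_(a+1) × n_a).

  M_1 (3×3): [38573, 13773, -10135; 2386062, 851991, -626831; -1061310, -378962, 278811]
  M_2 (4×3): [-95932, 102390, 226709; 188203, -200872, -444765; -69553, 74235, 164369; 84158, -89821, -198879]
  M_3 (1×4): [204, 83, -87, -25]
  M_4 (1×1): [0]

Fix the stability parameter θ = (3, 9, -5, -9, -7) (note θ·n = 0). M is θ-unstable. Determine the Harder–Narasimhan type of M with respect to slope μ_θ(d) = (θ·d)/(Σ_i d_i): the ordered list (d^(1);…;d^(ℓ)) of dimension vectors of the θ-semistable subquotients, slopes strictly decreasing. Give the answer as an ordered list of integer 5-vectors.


Via rank(M_{q-1}∘⋯∘M_p): M ≅ I[1,3]^2, I[1,4], I[3,3], I[5,5].
μ_θ-semistable layers: μ^(1)=7/3; μ^(2)=-1/2; μ^(3)=-5; μ^(4)=-7

((2, 2, 2, 0, 0); (1, 1, 1, 1, 0); (0, 0, 1, 0, 0); (0, 0, 0, 0, 1))


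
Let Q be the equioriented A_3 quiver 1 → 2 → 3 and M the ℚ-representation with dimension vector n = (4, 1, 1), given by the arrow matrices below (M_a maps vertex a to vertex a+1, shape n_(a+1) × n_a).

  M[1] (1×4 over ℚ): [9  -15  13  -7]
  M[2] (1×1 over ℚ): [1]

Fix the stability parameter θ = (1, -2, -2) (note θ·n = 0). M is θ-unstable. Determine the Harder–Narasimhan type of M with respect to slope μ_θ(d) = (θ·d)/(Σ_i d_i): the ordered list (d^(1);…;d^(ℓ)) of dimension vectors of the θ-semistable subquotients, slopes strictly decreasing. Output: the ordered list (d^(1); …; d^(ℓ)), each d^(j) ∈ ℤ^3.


Via rank(M_{q-1}∘⋯∘M_p): M ≅ I[1,1]^3, I[1,3].
μ_θ-semistable layers: μ^(1)=1; μ^(2)=-1

((3, 0, 0); (1, 1, 1))


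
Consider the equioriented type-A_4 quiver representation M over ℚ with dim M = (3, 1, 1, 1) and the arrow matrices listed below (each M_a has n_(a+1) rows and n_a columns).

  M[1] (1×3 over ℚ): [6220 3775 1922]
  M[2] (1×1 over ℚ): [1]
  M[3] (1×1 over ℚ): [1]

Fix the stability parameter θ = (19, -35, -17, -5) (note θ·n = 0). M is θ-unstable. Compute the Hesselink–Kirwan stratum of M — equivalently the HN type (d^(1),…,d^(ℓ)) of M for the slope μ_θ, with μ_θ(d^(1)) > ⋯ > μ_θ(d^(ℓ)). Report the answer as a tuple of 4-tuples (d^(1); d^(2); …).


Interval decomposition of M: I[1,1]^2, I[1,4].
HN type (ℓ=3): μ^(1)=19; μ^(2)=-5; μ^(3)=-11

((2, 0, 0, 0); (0, 0, 0, 1); (1, 1, 1, 0))


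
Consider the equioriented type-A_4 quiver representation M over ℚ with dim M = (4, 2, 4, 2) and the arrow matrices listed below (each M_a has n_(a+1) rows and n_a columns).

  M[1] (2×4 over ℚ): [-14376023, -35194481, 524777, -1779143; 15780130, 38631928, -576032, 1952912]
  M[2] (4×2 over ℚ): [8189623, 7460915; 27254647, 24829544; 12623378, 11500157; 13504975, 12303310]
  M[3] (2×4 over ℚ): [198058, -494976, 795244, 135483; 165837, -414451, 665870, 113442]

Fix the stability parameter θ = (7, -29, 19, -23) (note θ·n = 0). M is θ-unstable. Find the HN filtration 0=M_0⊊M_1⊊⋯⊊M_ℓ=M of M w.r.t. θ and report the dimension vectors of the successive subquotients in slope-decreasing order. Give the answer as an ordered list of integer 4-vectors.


Interval decomposition of M: I[1,1]^2, I[1,4]^2, I[3,3]^2.
HN type (ℓ=4): μ^(1)=19; μ^(2)=7; μ^(3)=-2; μ^(4)=-11

((0, 0, 2, 0); (2, 0, 0, 0); (0, 0, 2, 2); (2, 2, 0, 0))


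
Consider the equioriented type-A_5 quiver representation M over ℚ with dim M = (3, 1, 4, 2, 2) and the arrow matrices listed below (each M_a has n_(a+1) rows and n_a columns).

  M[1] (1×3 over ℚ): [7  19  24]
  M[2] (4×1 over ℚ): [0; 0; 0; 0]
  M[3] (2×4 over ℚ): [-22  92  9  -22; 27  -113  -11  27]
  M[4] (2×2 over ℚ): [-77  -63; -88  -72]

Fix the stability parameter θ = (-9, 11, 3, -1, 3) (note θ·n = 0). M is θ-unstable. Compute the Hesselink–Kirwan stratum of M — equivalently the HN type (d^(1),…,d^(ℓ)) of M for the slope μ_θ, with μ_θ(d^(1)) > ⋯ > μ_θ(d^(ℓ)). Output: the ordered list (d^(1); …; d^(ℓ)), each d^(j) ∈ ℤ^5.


Interval decomposition of M: I[1,1]^2, I[1,2], I[3,3]^2, I[3,4], I[3,5], I[5,5].
HN type (ℓ=4): μ^(1)=11; μ^(2)=3; μ^(3)=1; μ^(4)=-9

((0, 1, 0, 0, 0); (0, 0, 2, 0, 2); (0, 0, 2, 2, 0); (3, 0, 0, 0, 0))


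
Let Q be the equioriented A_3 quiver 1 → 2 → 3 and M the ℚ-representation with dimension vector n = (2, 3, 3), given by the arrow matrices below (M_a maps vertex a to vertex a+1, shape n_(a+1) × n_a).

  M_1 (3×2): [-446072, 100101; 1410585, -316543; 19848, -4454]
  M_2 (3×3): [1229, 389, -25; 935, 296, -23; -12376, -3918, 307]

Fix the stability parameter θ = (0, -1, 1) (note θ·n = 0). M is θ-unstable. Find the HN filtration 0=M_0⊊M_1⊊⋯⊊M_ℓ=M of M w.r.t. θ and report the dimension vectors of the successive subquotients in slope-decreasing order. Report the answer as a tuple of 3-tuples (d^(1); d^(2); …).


Via rank(M_{q-1}∘⋯∘M_p): M ≅ I[1,3]^2, I[2,3].
μ_θ-semistable layers: μ^(1)=1; μ^(2)=-1/2; μ^(3)=-1

((0, 0, 3); (2, 2, 0); (0, 1, 0))


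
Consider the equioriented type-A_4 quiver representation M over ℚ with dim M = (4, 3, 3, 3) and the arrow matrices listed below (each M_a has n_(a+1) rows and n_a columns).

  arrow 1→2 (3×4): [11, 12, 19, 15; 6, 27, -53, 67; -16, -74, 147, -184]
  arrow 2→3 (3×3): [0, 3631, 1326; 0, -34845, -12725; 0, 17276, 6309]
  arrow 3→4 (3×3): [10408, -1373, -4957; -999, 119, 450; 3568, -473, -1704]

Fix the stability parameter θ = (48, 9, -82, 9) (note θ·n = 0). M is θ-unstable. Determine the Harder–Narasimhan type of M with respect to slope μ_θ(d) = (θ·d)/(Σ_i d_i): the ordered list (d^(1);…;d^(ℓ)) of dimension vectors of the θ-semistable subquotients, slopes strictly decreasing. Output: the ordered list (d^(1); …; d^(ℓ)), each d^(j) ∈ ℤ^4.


Barcode: M ≅ I[1,1], I[1,2], I[1,4]^2, I[3,4]. HN layers by μ_θ (5 steps, strictly decreasing):
  μ^(1)=48; μ^(2)=57/2; μ^(3)=9; μ^(4)=-25/3; μ^(5)=-82

((1, 0, 0, 0); (1, 1, 0, 0); (0, 0, 0, 3); (2, 2, 2, 0); (0, 0, 1, 0))


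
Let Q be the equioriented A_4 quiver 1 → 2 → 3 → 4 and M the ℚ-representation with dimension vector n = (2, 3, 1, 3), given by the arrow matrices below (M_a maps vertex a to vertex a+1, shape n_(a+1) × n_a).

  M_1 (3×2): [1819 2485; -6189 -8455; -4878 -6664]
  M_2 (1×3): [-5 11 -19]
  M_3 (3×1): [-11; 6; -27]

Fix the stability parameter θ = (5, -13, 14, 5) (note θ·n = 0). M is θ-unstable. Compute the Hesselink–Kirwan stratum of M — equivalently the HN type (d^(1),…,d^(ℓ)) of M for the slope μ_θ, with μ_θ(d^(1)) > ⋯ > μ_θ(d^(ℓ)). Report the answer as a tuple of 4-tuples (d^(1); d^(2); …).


Barcode: M ≅ I[1,2], I[1,4], I[2,2], I[4,4]^2. HN layers by μ_θ (4 steps, strictly decreasing):
  μ^(1)=19/2; μ^(2)=5; μ^(3)=-4; μ^(4)=-13

((0, 0, 1, 1); (0, 0, 0, 2); (2, 2, 0, 0); (0, 1, 0, 0))


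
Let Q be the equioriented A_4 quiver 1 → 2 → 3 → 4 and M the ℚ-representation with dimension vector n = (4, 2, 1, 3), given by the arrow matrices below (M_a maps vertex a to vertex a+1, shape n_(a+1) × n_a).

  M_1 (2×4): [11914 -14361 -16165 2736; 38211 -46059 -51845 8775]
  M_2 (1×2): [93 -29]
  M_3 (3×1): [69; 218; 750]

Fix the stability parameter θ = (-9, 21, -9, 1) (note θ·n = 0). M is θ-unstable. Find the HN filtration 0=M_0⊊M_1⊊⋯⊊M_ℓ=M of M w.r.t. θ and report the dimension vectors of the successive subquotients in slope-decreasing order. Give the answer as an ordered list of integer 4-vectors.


Barcode: M ≅ I[1,1]^2, I[1,2], I[1,4], I[4,4]^2. HN layers by μ_θ (4 steps, strictly decreasing):
  μ^(1)=21; μ^(2)=13/3; μ^(3)=1; μ^(4)=-9

((0, 1, 0, 0); (0, 1, 1, 1); (0, 0, 0, 2); (4, 0, 0, 0))


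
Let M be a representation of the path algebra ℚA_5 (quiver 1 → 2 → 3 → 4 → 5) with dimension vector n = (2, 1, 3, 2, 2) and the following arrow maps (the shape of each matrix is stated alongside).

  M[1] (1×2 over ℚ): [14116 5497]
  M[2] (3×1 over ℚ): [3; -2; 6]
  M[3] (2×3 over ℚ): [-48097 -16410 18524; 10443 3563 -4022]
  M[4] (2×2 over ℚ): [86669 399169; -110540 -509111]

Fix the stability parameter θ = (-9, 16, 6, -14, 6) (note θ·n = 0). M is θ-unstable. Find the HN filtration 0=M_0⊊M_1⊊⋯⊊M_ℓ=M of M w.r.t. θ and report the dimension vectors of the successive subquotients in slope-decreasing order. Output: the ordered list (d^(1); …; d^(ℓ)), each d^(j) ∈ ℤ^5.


Interval decomposition of M: I[1,1], I[1,5], I[3,3], I[3,5].
HN type (ℓ=4): μ^(1)=6; μ^(2)=8/3; μ^(3)=-4; μ^(4)=-9

((0, 0, 1, 0, 2); (0, 1, 1, 1, 0); (0, 0, 1, 1, 0); (2, 0, 0, 0, 0))


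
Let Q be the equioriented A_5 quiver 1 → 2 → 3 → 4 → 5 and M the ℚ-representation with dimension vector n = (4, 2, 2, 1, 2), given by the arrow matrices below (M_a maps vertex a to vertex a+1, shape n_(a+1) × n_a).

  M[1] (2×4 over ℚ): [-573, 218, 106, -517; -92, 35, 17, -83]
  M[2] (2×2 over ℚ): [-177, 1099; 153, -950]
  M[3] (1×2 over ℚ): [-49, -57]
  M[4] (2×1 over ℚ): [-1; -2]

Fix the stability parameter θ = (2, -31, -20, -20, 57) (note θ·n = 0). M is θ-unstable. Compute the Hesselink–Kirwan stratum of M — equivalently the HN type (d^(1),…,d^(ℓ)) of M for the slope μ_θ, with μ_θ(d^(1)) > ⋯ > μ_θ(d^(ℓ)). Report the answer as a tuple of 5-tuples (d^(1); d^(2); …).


Interval decomposition of M: I[1,1]^2, I[1,3], I[1,5], I[5,5].
HN type (ℓ=4): μ^(1)=57; μ^(2)=2; μ^(3)=-49/3; μ^(4)=-69/4

((0, 0, 0, 0, 2); (2, 0, 0, 0, 0); (1, 1, 1, 0, 0); (1, 1, 1, 1, 0))


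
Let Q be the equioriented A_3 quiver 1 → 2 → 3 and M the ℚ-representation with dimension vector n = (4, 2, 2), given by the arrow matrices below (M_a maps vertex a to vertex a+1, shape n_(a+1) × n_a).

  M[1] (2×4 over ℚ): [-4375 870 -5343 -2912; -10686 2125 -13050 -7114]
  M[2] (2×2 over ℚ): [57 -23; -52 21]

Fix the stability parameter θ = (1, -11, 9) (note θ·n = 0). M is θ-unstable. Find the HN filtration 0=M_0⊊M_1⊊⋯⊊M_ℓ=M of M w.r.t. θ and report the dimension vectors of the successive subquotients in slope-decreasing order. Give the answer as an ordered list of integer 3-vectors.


Barcode: M ≅ I[1,1]^2, I[1,3]^2. HN layers by μ_θ (3 steps, strictly decreasing):
  μ^(1)=9; μ^(2)=1; μ^(3)=-5

((0, 0, 2); (2, 0, 0); (2, 2, 0))


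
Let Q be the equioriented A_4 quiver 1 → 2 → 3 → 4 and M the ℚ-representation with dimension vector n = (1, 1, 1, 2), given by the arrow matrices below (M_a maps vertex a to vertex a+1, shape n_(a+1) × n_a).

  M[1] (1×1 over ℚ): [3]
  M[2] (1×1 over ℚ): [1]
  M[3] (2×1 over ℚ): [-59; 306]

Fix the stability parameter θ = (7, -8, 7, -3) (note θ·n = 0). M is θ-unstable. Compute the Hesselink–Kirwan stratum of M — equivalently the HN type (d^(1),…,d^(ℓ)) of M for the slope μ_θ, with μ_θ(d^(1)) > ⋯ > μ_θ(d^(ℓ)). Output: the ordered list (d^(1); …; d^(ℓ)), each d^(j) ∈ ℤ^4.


Via rank(M_{q-1}∘⋯∘M_p): M ≅ I[1,4], I[4,4].
μ_θ-semistable layers: μ^(1)=2; μ^(2)=-1/2; μ^(3)=-3

((0, 0, 1, 1); (1, 1, 0, 0); (0, 0, 0, 1))


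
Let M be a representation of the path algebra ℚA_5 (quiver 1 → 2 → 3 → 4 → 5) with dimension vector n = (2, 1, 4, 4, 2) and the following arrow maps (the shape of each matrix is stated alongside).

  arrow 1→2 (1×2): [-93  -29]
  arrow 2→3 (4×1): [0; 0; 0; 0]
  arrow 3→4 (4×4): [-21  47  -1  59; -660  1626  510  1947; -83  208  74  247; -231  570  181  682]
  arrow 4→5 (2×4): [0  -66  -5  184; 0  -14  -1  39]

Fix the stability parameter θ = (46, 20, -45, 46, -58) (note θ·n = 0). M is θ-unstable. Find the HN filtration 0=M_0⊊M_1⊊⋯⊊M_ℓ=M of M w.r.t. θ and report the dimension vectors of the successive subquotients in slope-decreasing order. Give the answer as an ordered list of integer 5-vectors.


Interval decomposition of M: I[1,1], I[1,2], I[3,4]^2, I[3,5]^2.
HN type (ℓ=4): μ^(1)=46; μ^(2)=33; μ^(3)=-6; μ^(4)=-45

((1, 0, 0, 2, 0); (1, 1, 0, 0, 0); (0, 0, 0, 2, 2); (0, 0, 4, 0, 0))


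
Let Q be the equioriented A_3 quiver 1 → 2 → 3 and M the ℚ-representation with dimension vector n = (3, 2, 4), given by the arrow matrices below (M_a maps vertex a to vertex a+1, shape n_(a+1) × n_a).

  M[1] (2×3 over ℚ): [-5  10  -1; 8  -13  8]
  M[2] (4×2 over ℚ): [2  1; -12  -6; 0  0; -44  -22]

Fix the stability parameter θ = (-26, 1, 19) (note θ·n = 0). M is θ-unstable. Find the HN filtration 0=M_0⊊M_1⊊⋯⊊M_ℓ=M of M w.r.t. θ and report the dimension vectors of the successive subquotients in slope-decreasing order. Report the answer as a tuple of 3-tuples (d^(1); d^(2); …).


Via rank(M_{q-1}∘⋯∘M_p): M ≅ I[1,1], I[1,2], I[1,3], I[3,3]^3.
μ_θ-semistable layers: μ^(1)=19; μ^(2)=1; μ^(3)=-26

((0, 0, 4); (0, 2, 0); (3, 0, 0))


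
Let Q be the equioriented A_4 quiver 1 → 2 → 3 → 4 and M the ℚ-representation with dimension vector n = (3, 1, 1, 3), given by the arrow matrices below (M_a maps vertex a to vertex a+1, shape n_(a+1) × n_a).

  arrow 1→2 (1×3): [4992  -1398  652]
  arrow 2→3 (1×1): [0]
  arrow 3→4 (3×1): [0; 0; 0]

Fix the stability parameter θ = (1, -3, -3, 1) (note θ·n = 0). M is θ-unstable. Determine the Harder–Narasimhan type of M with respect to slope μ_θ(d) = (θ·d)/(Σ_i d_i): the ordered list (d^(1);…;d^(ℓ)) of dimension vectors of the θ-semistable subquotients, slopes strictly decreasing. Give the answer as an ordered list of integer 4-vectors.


Via rank(M_{q-1}∘⋯∘M_p): M ≅ I[1,1]^2, I[1,2], I[3,3], I[4,4]^3.
μ_θ-semistable layers: μ^(1)=1; μ^(2)=-1; μ^(3)=-3

((2, 0, 0, 3); (1, 1, 0, 0); (0, 0, 1, 0))


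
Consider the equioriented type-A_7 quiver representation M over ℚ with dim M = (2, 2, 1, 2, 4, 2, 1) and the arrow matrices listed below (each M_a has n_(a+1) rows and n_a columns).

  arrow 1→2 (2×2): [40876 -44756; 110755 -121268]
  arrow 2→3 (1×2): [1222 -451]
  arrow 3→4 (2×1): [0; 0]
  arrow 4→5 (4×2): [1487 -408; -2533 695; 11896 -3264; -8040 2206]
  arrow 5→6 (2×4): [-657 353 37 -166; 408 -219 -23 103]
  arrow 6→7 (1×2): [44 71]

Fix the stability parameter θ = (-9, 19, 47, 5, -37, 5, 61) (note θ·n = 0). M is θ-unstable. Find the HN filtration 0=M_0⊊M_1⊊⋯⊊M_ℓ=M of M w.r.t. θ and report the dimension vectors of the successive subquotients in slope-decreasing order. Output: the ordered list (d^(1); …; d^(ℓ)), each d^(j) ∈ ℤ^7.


Interval decomposition of M: I[1,2], I[1,3], I[4,6], I[4,7], I[5,5]^2.
HN type (ℓ=7): μ^(1)=61; μ^(2)=47; μ^(3)=19; μ^(4)=5; μ^(5)=-9; μ^(6)=-16; μ^(7)=-37

((0, 0, 0, 0, 0, 0, 1); (0, 0, 1, 0, 0, 0, 0); (0, 2, 0, 0, 0, 0, 0); (0, 0, 0, 0, 0, 2, 0); (2, 0, 0, 0, 0, 0, 0); (0, 0, 0, 2, 2, 0, 0); (0, 0, 0, 0, 2, 0, 0))


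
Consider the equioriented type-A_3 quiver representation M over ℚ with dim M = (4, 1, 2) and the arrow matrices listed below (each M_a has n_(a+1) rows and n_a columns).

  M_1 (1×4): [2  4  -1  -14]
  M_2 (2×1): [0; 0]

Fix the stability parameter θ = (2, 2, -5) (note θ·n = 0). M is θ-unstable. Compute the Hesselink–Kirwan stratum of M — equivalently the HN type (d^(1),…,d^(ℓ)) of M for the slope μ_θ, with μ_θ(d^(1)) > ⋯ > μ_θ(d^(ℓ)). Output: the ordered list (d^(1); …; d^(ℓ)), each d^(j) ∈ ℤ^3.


Barcode: M ≅ I[1,1]^3, I[1,2], I[3,3]^2. HN layers by μ_θ (2 steps, strictly decreasing):
  μ^(1)=2; μ^(2)=-5

((4, 1, 0); (0, 0, 2))


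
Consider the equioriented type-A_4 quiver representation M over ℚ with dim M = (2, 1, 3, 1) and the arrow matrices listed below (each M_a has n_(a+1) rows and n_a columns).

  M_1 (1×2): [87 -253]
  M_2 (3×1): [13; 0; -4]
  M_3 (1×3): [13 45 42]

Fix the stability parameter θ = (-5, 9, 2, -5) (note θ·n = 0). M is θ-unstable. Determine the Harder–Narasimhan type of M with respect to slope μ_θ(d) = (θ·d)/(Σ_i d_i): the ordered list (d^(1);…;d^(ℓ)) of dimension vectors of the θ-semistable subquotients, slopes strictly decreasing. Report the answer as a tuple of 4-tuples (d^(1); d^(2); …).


Interval decomposition of M: I[1,1], I[1,4], I[3,3]^2.
HN type (ℓ=2): μ^(1)=2; μ^(2)=-5

((0, 1, 3, 1); (2, 0, 0, 0))


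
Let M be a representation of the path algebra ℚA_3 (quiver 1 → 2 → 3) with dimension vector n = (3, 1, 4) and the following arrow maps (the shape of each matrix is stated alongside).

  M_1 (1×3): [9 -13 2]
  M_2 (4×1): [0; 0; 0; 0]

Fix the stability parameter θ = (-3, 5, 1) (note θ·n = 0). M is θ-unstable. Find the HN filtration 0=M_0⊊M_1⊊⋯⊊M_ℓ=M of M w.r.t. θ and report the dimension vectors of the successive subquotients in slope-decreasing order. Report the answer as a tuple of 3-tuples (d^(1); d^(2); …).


Barcode: M ≅ I[1,1]^2, I[1,2], I[3,3]^4. HN layers by μ_θ (3 steps, strictly decreasing):
  μ^(1)=5; μ^(2)=1; μ^(3)=-3

((0, 1, 0); (0, 0, 4); (3, 0, 0))


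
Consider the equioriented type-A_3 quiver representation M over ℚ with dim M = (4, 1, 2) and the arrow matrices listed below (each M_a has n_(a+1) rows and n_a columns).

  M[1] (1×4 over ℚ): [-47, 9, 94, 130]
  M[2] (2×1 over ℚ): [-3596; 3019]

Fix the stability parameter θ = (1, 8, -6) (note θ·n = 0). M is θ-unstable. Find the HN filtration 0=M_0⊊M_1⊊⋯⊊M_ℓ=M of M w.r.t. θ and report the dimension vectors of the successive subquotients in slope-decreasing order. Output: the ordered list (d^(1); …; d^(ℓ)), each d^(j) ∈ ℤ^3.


Via rank(M_{q-1}∘⋯∘M_p): M ≅ I[1,1]^3, I[1,3], I[3,3].
μ_θ-semistable layers: μ^(1)=1; μ^(2)=-6

((4, 1, 1); (0, 0, 1))


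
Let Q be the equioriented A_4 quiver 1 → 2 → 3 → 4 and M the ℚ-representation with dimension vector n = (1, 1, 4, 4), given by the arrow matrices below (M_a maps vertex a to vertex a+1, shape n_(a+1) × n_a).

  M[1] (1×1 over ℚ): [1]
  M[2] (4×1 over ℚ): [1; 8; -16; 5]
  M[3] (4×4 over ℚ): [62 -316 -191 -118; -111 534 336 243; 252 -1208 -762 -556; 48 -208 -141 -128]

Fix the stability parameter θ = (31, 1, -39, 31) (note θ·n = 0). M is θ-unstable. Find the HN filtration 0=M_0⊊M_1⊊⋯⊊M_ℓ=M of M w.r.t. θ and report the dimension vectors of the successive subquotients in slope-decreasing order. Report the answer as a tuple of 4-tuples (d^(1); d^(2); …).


Via rank(M_{q-1}∘⋯∘M_p): M ≅ I[1,3], I[3,3], I[3,4]^2, I[4,4]^2.
μ_θ-semistable layers: μ^(1)=31; μ^(2)=-7/3; μ^(3)=-39

((0, 0, 0, 4); (1, 1, 1, 0); (0, 0, 3, 0))


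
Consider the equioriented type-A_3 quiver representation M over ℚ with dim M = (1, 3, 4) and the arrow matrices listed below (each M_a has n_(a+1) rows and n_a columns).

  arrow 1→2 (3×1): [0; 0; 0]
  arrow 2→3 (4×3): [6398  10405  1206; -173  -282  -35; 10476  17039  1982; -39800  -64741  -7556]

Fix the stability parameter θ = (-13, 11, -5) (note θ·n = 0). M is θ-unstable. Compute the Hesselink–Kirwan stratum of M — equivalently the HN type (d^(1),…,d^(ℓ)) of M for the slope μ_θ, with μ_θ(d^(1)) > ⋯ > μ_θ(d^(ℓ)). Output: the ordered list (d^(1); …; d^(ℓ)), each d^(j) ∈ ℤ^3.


Interval decomposition of M: I[1,1], I[2,3]^3, I[3,3].
HN type (ℓ=3): μ^(1)=3; μ^(2)=-5; μ^(3)=-13

((0, 3, 3); (0, 0, 1); (1, 0, 0))


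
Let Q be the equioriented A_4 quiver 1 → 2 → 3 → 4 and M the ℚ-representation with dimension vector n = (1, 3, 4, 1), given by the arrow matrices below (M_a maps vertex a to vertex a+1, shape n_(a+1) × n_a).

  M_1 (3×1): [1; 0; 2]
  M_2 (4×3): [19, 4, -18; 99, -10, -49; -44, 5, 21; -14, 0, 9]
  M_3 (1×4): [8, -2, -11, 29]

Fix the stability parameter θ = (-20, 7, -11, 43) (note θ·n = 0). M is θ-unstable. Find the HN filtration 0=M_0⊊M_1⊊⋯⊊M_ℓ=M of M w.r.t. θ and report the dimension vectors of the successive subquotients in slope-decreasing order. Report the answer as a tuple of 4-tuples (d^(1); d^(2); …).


Via rank(M_{q-1}∘⋯∘M_p): M ≅ I[1,3], I[2,3], I[2,4], I[3,3].
μ_θ-semistable layers: μ^(1)=43; μ^(2)=-2; μ^(3)=-11; μ^(4)=-20

((0, 0, 0, 1); (0, 3, 3, 0); (0, 0, 1, 0); (1, 0, 0, 0))


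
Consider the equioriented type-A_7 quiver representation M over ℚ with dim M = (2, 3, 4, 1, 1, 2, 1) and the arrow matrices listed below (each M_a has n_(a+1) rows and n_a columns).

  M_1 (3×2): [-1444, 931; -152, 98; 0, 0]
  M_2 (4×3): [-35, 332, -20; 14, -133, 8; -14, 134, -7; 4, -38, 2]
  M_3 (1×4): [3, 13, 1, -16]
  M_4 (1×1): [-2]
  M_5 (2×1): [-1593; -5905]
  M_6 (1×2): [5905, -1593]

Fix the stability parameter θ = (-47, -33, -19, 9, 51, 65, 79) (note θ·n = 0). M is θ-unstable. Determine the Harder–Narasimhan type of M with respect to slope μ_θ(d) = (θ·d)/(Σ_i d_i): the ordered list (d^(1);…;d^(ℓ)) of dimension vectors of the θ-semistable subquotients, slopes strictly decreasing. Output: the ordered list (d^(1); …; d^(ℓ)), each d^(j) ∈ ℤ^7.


Via rank(M_{q-1}∘⋯∘M_p): M ≅ I[1,1], I[1,6], I[2,3]^2, I[3,3], I[6,7].
μ_θ-semistable layers: μ^(1)=79; μ^(2)=65; μ^(3)=51; μ^(4)=9; μ^(5)=-19; μ^(6)=-33; μ^(7)=-47

((0, 0, 0, 0, 0, 0, 1); (0, 0, 0, 0, 0, 2, 0); (0, 0, 0, 0, 1, 0, 0); (0, 0, 0, 1, 0, 0, 0); (0, 0, 4, 0, 0, 0, 0); (0, 3, 0, 0, 0, 0, 0); (2, 0, 0, 0, 0, 0, 0))


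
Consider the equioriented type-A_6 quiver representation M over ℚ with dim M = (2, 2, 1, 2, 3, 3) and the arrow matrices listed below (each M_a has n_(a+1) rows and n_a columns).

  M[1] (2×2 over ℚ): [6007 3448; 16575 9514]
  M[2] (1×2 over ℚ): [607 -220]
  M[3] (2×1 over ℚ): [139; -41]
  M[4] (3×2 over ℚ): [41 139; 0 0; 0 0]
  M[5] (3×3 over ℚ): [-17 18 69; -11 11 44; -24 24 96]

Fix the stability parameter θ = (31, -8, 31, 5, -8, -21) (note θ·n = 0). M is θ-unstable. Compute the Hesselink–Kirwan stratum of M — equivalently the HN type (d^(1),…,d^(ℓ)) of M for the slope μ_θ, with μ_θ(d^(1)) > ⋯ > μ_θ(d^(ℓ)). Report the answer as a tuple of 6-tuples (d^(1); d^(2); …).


Via rank(M_{q-1}∘⋯∘M_p): M ≅ I[1,2], I[1,4], I[4,6], I[5,5], I[5,6], I[6,6].
μ_θ-semistable layers: μ^(1)=18; μ^(2)=23/2; μ^(3)=-8; μ^(4)=-29/2; μ^(5)=-21

((0, 0, 1, 1, 0, 0); (2, 2, 0, 0, 0, 0); (0, 0, 0, 1, 2, 1); (0, 0, 0, 0, 1, 1); (0, 0, 0, 0, 0, 1))
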